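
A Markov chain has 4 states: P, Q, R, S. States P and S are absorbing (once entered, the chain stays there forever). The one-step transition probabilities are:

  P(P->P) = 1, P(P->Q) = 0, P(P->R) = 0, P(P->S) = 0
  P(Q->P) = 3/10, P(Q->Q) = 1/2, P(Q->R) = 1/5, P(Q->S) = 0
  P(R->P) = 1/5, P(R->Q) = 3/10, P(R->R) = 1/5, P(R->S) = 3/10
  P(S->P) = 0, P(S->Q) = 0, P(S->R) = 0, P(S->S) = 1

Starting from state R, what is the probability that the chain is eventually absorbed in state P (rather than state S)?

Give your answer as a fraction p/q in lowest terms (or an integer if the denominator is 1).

Answer: 19/34

Derivation:
Let a_i = P(absorbed in P | start in state i).
Boundary conditions: a_P = 1, a_S = 0.
For each transient state i, a_i = sum_j P(i->j) * a_j:
  a_Q = 3/10*a_P + 1/2*a_Q + 1/5*a_R + 0*a_S
  a_R = 1/5*a_P + 3/10*a_Q + 1/5*a_R + 3/10*a_S

Substituting a_P = 1 and a_S = 0, rearrange to (I - Q) a = r where r[i] = P(i -> P):
  [1/2, -1/5] . (a_Q, a_R) = 3/10
  [-3/10, 4/5] . (a_Q, a_R) = 1/5

Solving yields:
  a_Q = 14/17
  a_R = 19/34

Starting state is R, so the absorption probability is a_R = 19/34.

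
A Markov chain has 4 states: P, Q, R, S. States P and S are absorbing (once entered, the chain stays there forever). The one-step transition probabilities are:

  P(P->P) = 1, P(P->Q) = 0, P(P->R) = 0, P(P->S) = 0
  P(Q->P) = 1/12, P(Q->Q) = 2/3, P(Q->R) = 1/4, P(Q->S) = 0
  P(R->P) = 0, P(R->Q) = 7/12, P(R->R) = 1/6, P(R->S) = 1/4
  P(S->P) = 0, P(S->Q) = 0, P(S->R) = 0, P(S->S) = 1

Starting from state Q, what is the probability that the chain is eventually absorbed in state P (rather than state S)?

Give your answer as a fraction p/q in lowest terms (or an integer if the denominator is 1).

Let a_i = P(absorbed in P | start in state i).
Boundary conditions: a_P = 1, a_S = 0.
For each transient state i, a_i = sum_j P(i->j) * a_j:
  a_Q = 1/12*a_P + 2/3*a_Q + 1/4*a_R + 0*a_S
  a_R = 0*a_P + 7/12*a_Q + 1/6*a_R + 1/4*a_S

Substituting a_P = 1 and a_S = 0, rearrange to (I - Q) a = r where r[i] = P(i -> P):
  [1/3, -1/4] . (a_Q, a_R) = 1/12
  [-7/12, 5/6] . (a_Q, a_R) = 0

Solving yields:
  a_Q = 10/19
  a_R = 7/19

Starting state is Q, so the absorption probability is a_Q = 10/19.

Answer: 10/19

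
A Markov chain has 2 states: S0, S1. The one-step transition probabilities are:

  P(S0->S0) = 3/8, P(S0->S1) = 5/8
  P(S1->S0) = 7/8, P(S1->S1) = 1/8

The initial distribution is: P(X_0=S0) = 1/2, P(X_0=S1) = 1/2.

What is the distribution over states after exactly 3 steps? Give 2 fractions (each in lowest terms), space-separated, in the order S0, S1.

Propagating the distribution step by step (d_{t+1} = d_t * P):
d_0 = (S0=1/2, S1=1/2)
  d_1[S0] = 1/2*3/8 + 1/2*7/8 = 5/8
  d_1[S1] = 1/2*5/8 + 1/2*1/8 = 3/8
d_1 = (S0=5/8, S1=3/8)
  d_2[S0] = 5/8*3/8 + 3/8*7/8 = 9/16
  d_2[S1] = 5/8*5/8 + 3/8*1/8 = 7/16
d_2 = (S0=9/16, S1=7/16)
  d_3[S0] = 9/16*3/8 + 7/16*7/8 = 19/32
  d_3[S1] = 9/16*5/8 + 7/16*1/8 = 13/32
d_3 = (S0=19/32, S1=13/32)

Answer: 19/32 13/32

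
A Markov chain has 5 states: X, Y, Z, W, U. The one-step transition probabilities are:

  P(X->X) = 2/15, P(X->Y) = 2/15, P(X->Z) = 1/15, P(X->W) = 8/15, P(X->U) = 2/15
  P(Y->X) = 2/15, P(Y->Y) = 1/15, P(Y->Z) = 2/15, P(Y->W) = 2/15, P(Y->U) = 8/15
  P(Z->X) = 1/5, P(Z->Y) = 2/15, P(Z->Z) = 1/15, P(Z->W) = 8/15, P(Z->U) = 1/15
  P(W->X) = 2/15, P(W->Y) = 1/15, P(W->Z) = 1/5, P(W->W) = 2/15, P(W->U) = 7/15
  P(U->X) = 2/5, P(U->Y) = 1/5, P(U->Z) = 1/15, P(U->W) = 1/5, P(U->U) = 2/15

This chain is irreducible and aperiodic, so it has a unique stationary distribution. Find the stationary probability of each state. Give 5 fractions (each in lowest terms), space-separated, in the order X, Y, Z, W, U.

Answer: 8316/39107 4859/39107 4398/39107 11002/39107 10532/39107

Derivation:
The stationary distribution satisfies pi = pi * P, i.e.:
  pi_X = 2/15*pi_X + 2/15*pi_Y + 1/5*pi_Z + 2/15*pi_W + 2/5*pi_U
  pi_Y = 2/15*pi_X + 1/15*pi_Y + 2/15*pi_Z + 1/15*pi_W + 1/5*pi_U
  pi_Z = 1/15*pi_X + 2/15*pi_Y + 1/15*pi_Z + 1/5*pi_W + 1/15*pi_U
  pi_W = 8/15*pi_X + 2/15*pi_Y + 8/15*pi_Z + 2/15*pi_W + 1/5*pi_U
  pi_U = 2/15*pi_X + 8/15*pi_Y + 1/15*pi_Z + 7/15*pi_W + 2/15*pi_U
with normalization: pi_X + pi_Y + pi_Z + pi_W + pi_U = 1.

Using the first 4 balance equations plus normalization, the linear system A*pi = b is:
  [-13/15, 2/15, 1/5, 2/15, 2/5] . pi = 0
  [2/15, -14/15, 2/15, 1/15, 1/5] . pi = 0
  [1/15, 2/15, -14/15, 1/5, 1/15] . pi = 0
  [8/15, 2/15, 8/15, -13/15, 1/5] . pi = 0
  [1, 1, 1, 1, 1] . pi = 1

Solving yields:
  pi_X = 8316/39107
  pi_Y = 4859/39107
  pi_Z = 4398/39107
  pi_W = 11002/39107
  pi_U = 10532/39107

Verification (pi * P):
  8316/39107*2/15 + 4859/39107*2/15 + 4398/39107*1/5 + 11002/39107*2/15 + 10532/39107*2/5 = 8316/39107 = pi_X  (ok)
  8316/39107*2/15 + 4859/39107*1/15 + 4398/39107*2/15 + 11002/39107*1/15 + 10532/39107*1/5 = 4859/39107 = pi_Y  (ok)
  8316/39107*1/15 + 4859/39107*2/15 + 4398/39107*1/15 + 11002/39107*1/5 + 10532/39107*1/15 = 4398/39107 = pi_Z  (ok)
  8316/39107*8/15 + 4859/39107*2/15 + 4398/39107*8/15 + 11002/39107*2/15 + 10532/39107*1/5 = 11002/39107 = pi_W  (ok)
  8316/39107*2/15 + 4859/39107*8/15 + 4398/39107*1/15 + 11002/39107*7/15 + 10532/39107*2/15 = 10532/39107 = pi_U  (ok)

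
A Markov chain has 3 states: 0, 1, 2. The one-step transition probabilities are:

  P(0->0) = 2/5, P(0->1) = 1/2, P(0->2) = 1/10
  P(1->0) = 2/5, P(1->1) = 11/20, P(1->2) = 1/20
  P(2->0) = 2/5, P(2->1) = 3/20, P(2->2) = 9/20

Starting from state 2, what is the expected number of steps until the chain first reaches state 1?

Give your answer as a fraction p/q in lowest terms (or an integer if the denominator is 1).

Let h_i = expected steps to first reach 1 from state i.
Boundary: h_1 = 0.
First-step equations for the other states:
  h_0 = 1 + 2/5*h_0 + 1/2*h_1 + 1/10*h_2
  h_2 = 1 + 2/5*h_0 + 3/20*h_1 + 9/20*h_2

Substituting h_1 = 0 and rearranging gives the linear system (I - Q) h = 1:
  [3/5, -1/10] . (h_0, h_2) = 1
  [-2/5, 11/20] . (h_0, h_2) = 1

Solving yields:
  h_0 = 65/29
  h_2 = 100/29

Starting state is 2, so the expected hitting time is h_2 = 100/29.

Answer: 100/29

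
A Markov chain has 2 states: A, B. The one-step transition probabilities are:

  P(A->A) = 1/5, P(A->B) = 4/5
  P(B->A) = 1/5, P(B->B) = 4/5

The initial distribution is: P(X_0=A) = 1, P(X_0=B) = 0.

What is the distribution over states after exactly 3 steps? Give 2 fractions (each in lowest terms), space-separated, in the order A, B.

Answer: 1/5 4/5

Derivation:
Propagating the distribution step by step (d_{t+1} = d_t * P):
d_0 = (A=1, B=0)
  d_1[A] = 1*1/5 + 0*1/5 = 1/5
  d_1[B] = 1*4/5 + 0*4/5 = 4/5
d_1 = (A=1/5, B=4/5)
  d_2[A] = 1/5*1/5 + 4/5*1/5 = 1/5
  d_2[B] = 1/5*4/5 + 4/5*4/5 = 4/5
d_2 = (A=1/5, B=4/5)
  d_3[A] = 1/5*1/5 + 4/5*1/5 = 1/5
  d_3[B] = 1/5*4/5 + 4/5*4/5 = 4/5
d_3 = (A=1/5, B=4/5)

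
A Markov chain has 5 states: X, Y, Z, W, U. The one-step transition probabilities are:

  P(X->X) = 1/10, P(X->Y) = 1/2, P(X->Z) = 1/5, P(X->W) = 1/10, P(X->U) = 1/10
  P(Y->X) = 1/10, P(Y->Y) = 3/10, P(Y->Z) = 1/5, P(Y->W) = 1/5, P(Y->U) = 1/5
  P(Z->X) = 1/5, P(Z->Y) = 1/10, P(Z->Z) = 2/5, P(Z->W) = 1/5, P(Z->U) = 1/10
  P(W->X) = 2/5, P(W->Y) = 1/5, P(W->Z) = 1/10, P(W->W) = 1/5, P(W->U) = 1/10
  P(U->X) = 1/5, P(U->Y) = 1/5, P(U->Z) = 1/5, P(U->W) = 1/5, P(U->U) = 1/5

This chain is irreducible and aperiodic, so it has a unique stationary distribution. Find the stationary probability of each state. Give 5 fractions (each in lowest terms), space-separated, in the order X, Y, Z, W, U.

Answer: 1586/8303 2164/8303 1888/8303 1502/8303 1163/8303

Derivation:
The stationary distribution satisfies pi = pi * P, i.e.:
  pi_X = 1/10*pi_X + 1/10*pi_Y + 1/5*pi_Z + 2/5*pi_W + 1/5*pi_U
  pi_Y = 1/2*pi_X + 3/10*pi_Y + 1/10*pi_Z + 1/5*pi_W + 1/5*pi_U
  pi_Z = 1/5*pi_X + 1/5*pi_Y + 2/5*pi_Z + 1/10*pi_W + 1/5*pi_U
  pi_W = 1/10*pi_X + 1/5*pi_Y + 1/5*pi_Z + 1/5*pi_W + 1/5*pi_U
  pi_U = 1/10*pi_X + 1/5*pi_Y + 1/10*pi_Z + 1/10*pi_W + 1/5*pi_U
with normalization: pi_X + pi_Y + pi_Z + pi_W + pi_U = 1.

Using the first 4 balance equations plus normalization, the linear system A*pi = b is:
  [-9/10, 1/10, 1/5, 2/5, 1/5] . pi = 0
  [1/2, -7/10, 1/10, 1/5, 1/5] . pi = 0
  [1/5, 1/5, -3/5, 1/10, 1/5] . pi = 0
  [1/10, 1/5, 1/5, -4/5, 1/5] . pi = 0
  [1, 1, 1, 1, 1] . pi = 1

Solving yields:
  pi_X = 1586/8303
  pi_Y = 2164/8303
  pi_Z = 1888/8303
  pi_W = 1502/8303
  pi_U = 1163/8303

Verification (pi * P):
  1586/8303*1/10 + 2164/8303*1/10 + 1888/8303*1/5 + 1502/8303*2/5 + 1163/8303*1/5 = 1586/8303 = pi_X  (ok)
  1586/8303*1/2 + 2164/8303*3/10 + 1888/8303*1/10 + 1502/8303*1/5 + 1163/8303*1/5 = 2164/8303 = pi_Y  (ok)
  1586/8303*1/5 + 2164/8303*1/5 + 1888/8303*2/5 + 1502/8303*1/10 + 1163/8303*1/5 = 1888/8303 = pi_Z  (ok)
  1586/8303*1/10 + 2164/8303*1/5 + 1888/8303*1/5 + 1502/8303*1/5 + 1163/8303*1/5 = 1502/8303 = pi_W  (ok)
  1586/8303*1/10 + 2164/8303*1/5 + 1888/8303*1/10 + 1502/8303*1/10 + 1163/8303*1/5 = 1163/8303 = pi_U  (ok)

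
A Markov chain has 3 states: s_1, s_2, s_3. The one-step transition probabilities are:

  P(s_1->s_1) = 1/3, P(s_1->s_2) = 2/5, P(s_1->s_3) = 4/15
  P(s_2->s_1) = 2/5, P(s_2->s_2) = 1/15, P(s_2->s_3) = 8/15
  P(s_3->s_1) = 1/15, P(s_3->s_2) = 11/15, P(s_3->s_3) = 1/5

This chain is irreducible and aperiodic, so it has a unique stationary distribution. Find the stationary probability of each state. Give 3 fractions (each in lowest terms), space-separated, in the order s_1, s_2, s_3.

Answer: 4/15 29/75 26/75

Derivation:
The stationary distribution satisfies pi = pi * P, i.e.:
  pi_s_1 = 1/3*pi_s_1 + 2/5*pi_s_2 + 1/15*pi_s_3
  pi_s_2 = 2/5*pi_s_1 + 1/15*pi_s_2 + 11/15*pi_s_3
  pi_s_3 = 4/15*pi_s_1 + 8/15*pi_s_2 + 1/5*pi_s_3
with normalization: pi_s_1 + pi_s_2 + pi_s_3 = 1.

Using the first 2 balance equations plus normalization, the linear system A*pi = b is:
  [-2/3, 2/5, 1/15] . pi = 0
  [2/5, -14/15, 11/15] . pi = 0
  [1, 1, 1] . pi = 1

Solving yields:
  pi_s_1 = 4/15
  pi_s_2 = 29/75
  pi_s_3 = 26/75

Verification (pi * P):
  4/15*1/3 + 29/75*2/5 + 26/75*1/15 = 4/15 = pi_s_1  (ok)
  4/15*2/5 + 29/75*1/15 + 26/75*11/15 = 29/75 = pi_s_2  (ok)
  4/15*4/15 + 29/75*8/15 + 26/75*1/5 = 26/75 = pi_s_3  (ok)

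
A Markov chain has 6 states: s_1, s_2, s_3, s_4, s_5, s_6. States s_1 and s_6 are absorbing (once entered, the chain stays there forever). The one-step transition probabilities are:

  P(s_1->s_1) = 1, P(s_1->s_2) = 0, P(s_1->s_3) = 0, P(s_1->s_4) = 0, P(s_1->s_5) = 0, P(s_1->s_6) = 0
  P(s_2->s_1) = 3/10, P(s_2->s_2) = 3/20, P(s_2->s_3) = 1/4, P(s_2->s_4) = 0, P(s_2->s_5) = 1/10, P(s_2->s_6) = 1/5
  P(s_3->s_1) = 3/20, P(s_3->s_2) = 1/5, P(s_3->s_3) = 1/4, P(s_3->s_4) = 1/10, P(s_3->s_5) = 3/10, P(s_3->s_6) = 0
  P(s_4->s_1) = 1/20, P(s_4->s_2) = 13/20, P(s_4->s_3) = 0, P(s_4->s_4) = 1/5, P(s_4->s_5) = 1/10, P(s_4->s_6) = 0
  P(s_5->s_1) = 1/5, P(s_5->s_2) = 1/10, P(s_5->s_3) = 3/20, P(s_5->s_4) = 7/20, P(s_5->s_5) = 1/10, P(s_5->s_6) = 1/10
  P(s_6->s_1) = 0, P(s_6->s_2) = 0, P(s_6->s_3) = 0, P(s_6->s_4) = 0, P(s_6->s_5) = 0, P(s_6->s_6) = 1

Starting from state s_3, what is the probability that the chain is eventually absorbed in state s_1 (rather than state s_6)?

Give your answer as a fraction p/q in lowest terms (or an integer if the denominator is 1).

Let a_i = P(absorbed in s_1 | start in state i).
Boundary conditions: a_s_1 = 1, a_s_6 = 0.
For each transient state i, a_i = sum_j P(i->j) * a_j:
  a_s_2 = 3/10*a_s_1 + 3/20*a_s_2 + 1/4*a_s_3 + 0*a_s_4 + 1/10*a_s_5 + 1/5*a_s_6
  a_s_3 = 3/20*a_s_1 + 1/5*a_s_2 + 1/4*a_s_3 + 1/10*a_s_4 + 3/10*a_s_5 + 0*a_s_6
  a_s_4 = 1/20*a_s_1 + 13/20*a_s_2 + 0*a_s_3 + 1/5*a_s_4 + 1/10*a_s_5 + 0*a_s_6
  a_s_5 = 1/5*a_s_1 + 1/10*a_s_2 + 3/20*a_s_3 + 7/20*a_s_4 + 1/10*a_s_5 + 1/10*a_s_6

Substituting a_s_1 = 1 and a_s_6 = 0, rearrange to (I - Q) a = r where r[i] = P(i -> s_1):
  [17/20, -1/4, 0, -1/10] . (a_s_2, a_s_3, a_s_4, a_s_5) = 3/10
  [-1/5, 3/4, -1/10, -3/10] . (a_s_2, a_s_3, a_s_4, a_s_5) = 3/20
  [-13/20, 0, 4/5, -1/10] . (a_s_2, a_s_3, a_s_4, a_s_5) = 1/20
  [-1/10, -3/20, -7/20, 9/10] . (a_s_2, a_s_3, a_s_4, a_s_5) = 1/5

Solving yields:
  a_s_2 = 3179/4899
  a_s_3 = 3599/4899
  a_s_4 = 3305/4899
  a_s_5 = 1109/1633

Starting state is s_3, so the absorption probability is a_s_3 = 3599/4899.

Answer: 3599/4899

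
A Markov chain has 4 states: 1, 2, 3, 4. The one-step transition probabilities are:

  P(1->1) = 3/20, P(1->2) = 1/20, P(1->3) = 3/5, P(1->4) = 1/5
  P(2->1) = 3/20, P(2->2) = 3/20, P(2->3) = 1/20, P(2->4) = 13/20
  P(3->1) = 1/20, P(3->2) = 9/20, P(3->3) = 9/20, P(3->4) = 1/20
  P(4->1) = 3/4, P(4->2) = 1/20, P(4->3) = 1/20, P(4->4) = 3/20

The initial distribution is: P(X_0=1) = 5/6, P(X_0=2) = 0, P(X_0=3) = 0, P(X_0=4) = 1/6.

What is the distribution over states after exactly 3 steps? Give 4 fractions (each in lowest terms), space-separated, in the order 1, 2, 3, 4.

Answer: 463/2400 1393/6000 2593/8000 6019/24000

Derivation:
Propagating the distribution step by step (d_{t+1} = d_t * P):
d_0 = (1=5/6, 2=0, 3=0, 4=1/6)
  d_1[1] = 5/6*3/20 + 0*3/20 + 0*1/20 + 1/6*3/4 = 1/4
  d_1[2] = 5/6*1/20 + 0*3/20 + 0*9/20 + 1/6*1/20 = 1/20
  d_1[3] = 5/6*3/5 + 0*1/20 + 0*9/20 + 1/6*1/20 = 61/120
  d_1[4] = 5/6*1/5 + 0*13/20 + 0*1/20 + 1/6*3/20 = 23/120
d_1 = (1=1/4, 2=1/20, 3=61/120, 4=23/120)
  d_2[1] = 1/4*3/20 + 1/20*3/20 + 61/120*1/20 + 23/120*3/4 = 257/1200
  d_2[2] = 1/4*1/20 + 1/20*3/20 + 61/120*9/20 + 23/120*1/20 = 31/120
  d_2[3] = 1/4*3/5 + 1/20*1/20 + 61/120*9/20 + 23/120*1/20 = 469/1200
  d_2[4] = 1/4*1/5 + 1/20*13/20 + 61/120*1/20 + 23/120*3/20 = 41/300
d_2 = (1=257/1200, 2=31/120, 3=469/1200, 4=41/300)
  d_3[1] = 257/1200*3/20 + 31/120*3/20 + 469/1200*1/20 + 41/300*3/4 = 463/2400
  d_3[2] = 257/1200*1/20 + 31/120*3/20 + 469/1200*9/20 + 41/300*1/20 = 1393/6000
  d_3[3] = 257/1200*3/5 + 31/120*1/20 + 469/1200*9/20 + 41/300*1/20 = 2593/8000
  d_3[4] = 257/1200*1/5 + 31/120*13/20 + 469/1200*1/20 + 41/300*3/20 = 6019/24000
d_3 = (1=463/2400, 2=1393/6000, 3=2593/8000, 4=6019/24000)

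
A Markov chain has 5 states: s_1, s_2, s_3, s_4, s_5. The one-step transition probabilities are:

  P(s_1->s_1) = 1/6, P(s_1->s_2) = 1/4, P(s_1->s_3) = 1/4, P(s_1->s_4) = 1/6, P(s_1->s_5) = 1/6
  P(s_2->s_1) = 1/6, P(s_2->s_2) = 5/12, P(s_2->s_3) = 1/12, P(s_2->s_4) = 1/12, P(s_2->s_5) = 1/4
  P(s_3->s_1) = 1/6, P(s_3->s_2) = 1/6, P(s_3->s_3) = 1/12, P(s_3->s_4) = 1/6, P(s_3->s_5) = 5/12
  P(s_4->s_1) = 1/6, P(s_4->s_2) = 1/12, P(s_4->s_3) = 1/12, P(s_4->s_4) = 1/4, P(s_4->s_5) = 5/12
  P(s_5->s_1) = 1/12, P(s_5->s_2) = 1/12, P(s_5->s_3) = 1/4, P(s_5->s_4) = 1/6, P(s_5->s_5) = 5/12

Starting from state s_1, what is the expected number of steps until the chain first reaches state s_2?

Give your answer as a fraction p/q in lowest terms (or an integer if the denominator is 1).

Answer: 16632/2435

Derivation:
Let h_i = expected steps to first reach s_2 from state i.
Boundary: h_s_2 = 0.
First-step equations for the other states:
  h_s_1 = 1 + 1/6*h_s_1 + 1/4*h_s_2 + 1/4*h_s_3 + 1/6*h_s_4 + 1/6*h_s_5
  h_s_3 = 1 + 1/6*h_s_1 + 1/6*h_s_2 + 1/12*h_s_3 + 1/6*h_s_4 + 5/12*h_s_5
  h_s_4 = 1 + 1/6*h_s_1 + 1/12*h_s_2 + 1/12*h_s_3 + 1/4*h_s_4 + 5/12*h_s_5
  h_s_5 = 1 + 1/12*h_s_1 + 1/12*h_s_2 + 1/4*h_s_3 + 1/6*h_s_4 + 5/12*h_s_5

Substituting h_s_2 = 0 and rearranging gives the linear system (I - Q) h = 1:
  [5/6, -1/4, -1/6, -1/6] . (h_s_1, h_s_3, h_s_4, h_s_5) = 1
  [-1/6, 11/12, -1/6, -5/12] . (h_s_1, h_s_3, h_s_4, h_s_5) = 1
  [-1/6, -1/12, 3/4, -5/12] . (h_s_1, h_s_3, h_s_4, h_s_5) = 1
  [-1/12, -1/4, -1/6, 7/12] . (h_s_1, h_s_3, h_s_4, h_s_5) = 1

Solving yields:
  h_s_1 = 16632/2435
  h_s_3 = 18612/2435
  h_s_4 = 20304/2435
  h_s_5 = 20328/2435

Starting state is s_1, so the expected hitting time is h_s_1 = 16632/2435.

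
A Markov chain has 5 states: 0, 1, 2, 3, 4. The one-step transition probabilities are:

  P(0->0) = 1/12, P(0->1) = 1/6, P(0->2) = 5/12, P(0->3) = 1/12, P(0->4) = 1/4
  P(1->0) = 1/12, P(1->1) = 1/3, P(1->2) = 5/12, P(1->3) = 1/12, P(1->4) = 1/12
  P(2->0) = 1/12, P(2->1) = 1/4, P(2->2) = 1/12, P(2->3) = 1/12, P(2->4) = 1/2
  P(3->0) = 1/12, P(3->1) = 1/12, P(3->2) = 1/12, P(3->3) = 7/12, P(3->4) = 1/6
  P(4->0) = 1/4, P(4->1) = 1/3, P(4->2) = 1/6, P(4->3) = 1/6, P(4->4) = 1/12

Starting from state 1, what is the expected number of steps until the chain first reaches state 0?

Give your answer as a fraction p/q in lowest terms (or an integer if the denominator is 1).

Let h_i = expected steps to first reach 0 from state i.
Boundary: h_0 = 0.
First-step equations for the other states:
  h_1 = 1 + 1/12*h_0 + 1/3*h_1 + 5/12*h_2 + 1/12*h_3 + 1/12*h_4
  h_2 = 1 + 1/12*h_0 + 1/4*h_1 + 1/12*h_2 + 1/12*h_3 + 1/2*h_4
  h_3 = 1 + 1/12*h_0 + 1/12*h_1 + 1/12*h_2 + 7/12*h_3 + 1/6*h_4
  h_4 = 1 + 1/4*h_0 + 1/3*h_1 + 1/6*h_2 + 1/6*h_3 + 1/12*h_4

Substituting h_0 = 0 and rearranging gives the linear system (I - Q) h = 1:
  [2/3, -5/12, -1/12, -1/12] . (h_1, h_2, h_3, h_4) = 1
  [-1/4, 11/12, -1/12, -1/2] . (h_1, h_2, h_3, h_4) = 1
  [-1/12, -1/12, 5/12, -1/6] . (h_1, h_2, h_3, h_4) = 1
  [-1/3, -1/6, -1/6, 11/12] . (h_1, h_2, h_3, h_4) = 1

Solving yields:
  h_1 = 7476/865
  h_2 = 7116/865
  h_3 = 7524/865
  h_4 = 6324/865

Starting state is 1, so the expected hitting time is h_1 = 7476/865.

Answer: 7476/865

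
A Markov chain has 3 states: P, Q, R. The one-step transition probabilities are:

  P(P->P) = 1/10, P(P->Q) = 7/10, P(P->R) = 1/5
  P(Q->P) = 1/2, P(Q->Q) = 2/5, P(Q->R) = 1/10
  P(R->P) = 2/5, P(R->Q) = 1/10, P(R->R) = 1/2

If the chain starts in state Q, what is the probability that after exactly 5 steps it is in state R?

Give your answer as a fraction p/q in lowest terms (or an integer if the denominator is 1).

Computing P^5 by repeated multiplication:
P^1 =
  P: [1/10, 7/10, 1/5]
  Q: [1/2, 2/5, 1/10]
  R: [2/5, 1/10, 1/2]
P^2 =
  P: [11/25, 37/100, 19/100]
  Q: [29/100, 13/25, 19/100]
  R: [29/100, 37/100, 17/50]
P^3 =
  P: [61/200, 19/40, 11/50]
  Q: [73/200, 43/100, 41/200]
  R: [7/20, 77/200, 53/200]
P^4 =
  P: [89/250, 851/2000, 437/2000]
  Q: [667/2000, 56/125, 437/2000]
  R: [667/2000, 851/2000, 241/1000]
P^5 =
  P: [1343/4000, 353/800, 223/1000]
  Q: [1379/4000, 869/2000, 883/4000]
  R: [137/400, 1711/4000, 919/4000]

(P^5)[Q -> R] = 883/4000

Answer: 883/4000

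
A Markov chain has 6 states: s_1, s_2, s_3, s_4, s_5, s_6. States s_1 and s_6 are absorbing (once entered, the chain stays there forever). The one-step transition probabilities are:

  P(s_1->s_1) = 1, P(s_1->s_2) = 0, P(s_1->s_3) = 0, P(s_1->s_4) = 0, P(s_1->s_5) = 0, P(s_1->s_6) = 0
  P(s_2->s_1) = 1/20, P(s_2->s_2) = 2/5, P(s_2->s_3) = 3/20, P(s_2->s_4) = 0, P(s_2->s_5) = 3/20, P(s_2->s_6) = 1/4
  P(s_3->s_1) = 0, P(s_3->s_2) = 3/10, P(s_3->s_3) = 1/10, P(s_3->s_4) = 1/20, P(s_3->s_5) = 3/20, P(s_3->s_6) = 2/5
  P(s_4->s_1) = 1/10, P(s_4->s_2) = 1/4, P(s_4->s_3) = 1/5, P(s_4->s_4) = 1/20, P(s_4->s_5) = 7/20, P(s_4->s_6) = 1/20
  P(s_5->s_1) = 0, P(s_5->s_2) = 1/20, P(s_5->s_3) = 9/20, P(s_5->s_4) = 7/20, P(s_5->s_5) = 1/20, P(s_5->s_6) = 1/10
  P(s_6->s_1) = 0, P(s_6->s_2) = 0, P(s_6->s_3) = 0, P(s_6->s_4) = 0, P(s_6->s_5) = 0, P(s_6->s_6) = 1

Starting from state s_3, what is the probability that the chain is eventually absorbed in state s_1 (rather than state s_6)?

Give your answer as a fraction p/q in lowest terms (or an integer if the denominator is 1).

Let a_i = P(absorbed in s_1 | start in state i).
Boundary conditions: a_s_1 = 1, a_s_6 = 0.
For each transient state i, a_i = sum_j P(i->j) * a_j:
  a_s_2 = 1/20*a_s_1 + 2/5*a_s_2 + 3/20*a_s_3 + 0*a_s_4 + 3/20*a_s_5 + 1/4*a_s_6
  a_s_3 = 0*a_s_1 + 3/10*a_s_2 + 1/10*a_s_3 + 1/20*a_s_4 + 3/20*a_s_5 + 2/5*a_s_6
  a_s_4 = 1/10*a_s_1 + 1/4*a_s_2 + 1/5*a_s_3 + 1/20*a_s_4 + 7/20*a_s_5 + 1/20*a_s_6
  a_s_5 = 0*a_s_1 + 1/20*a_s_2 + 9/20*a_s_3 + 7/20*a_s_4 + 1/20*a_s_5 + 1/10*a_s_6

Substituting a_s_1 = 1 and a_s_6 = 0, rearrange to (I - Q) a = r where r[i] = P(i -> s_1):
  [3/5, -3/20, 0, -3/20] . (a_s_2, a_s_3, a_s_4, a_s_5) = 1/20
  [-3/10, 9/10, -1/20, -3/20] . (a_s_2, a_s_3, a_s_4, a_s_5) = 0
  [-1/4, -1/5, 19/20, -7/20] . (a_s_2, a_s_3, a_s_4, a_s_5) = 1/10
  [-1/20, -9/20, -7/20, 19/20] . (a_s_2, a_s_3, a_s_4, a_s_5) = 0

Solving yields:
  a_s_2 = 5930/45531
  a_s_3 = 1114/15177
  a_s_4 = 997/5059
  a_s_5 = 5201/45531

Starting state is s_3, so the absorption probability is a_s_3 = 1114/15177.

Answer: 1114/15177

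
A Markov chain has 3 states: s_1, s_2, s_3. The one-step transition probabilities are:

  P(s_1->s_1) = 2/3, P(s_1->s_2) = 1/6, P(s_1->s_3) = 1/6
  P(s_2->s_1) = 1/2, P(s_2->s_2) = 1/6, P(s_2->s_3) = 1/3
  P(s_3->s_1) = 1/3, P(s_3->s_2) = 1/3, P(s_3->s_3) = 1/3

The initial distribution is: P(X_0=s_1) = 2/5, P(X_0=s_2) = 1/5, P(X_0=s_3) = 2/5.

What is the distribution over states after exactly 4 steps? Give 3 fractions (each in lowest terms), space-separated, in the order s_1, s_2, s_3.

Answer: 3569/6480 1343/6480 98/405

Derivation:
Propagating the distribution step by step (d_{t+1} = d_t * P):
d_0 = (s_1=2/5, s_2=1/5, s_3=2/5)
  d_1[s_1] = 2/5*2/3 + 1/5*1/2 + 2/5*1/3 = 1/2
  d_1[s_2] = 2/5*1/6 + 1/5*1/6 + 2/5*1/3 = 7/30
  d_1[s_3] = 2/5*1/6 + 1/5*1/3 + 2/5*1/3 = 4/15
d_1 = (s_1=1/2, s_2=7/30, s_3=4/15)
  d_2[s_1] = 1/2*2/3 + 7/30*1/2 + 4/15*1/3 = 97/180
  d_2[s_2] = 1/2*1/6 + 7/30*1/6 + 4/15*1/3 = 19/90
  d_2[s_3] = 1/2*1/6 + 7/30*1/3 + 4/15*1/3 = 1/4
d_2 = (s_1=97/180, s_2=19/90, s_3=1/4)
  d_3[s_1] = 97/180*2/3 + 19/90*1/2 + 1/4*1/3 = 74/135
  d_3[s_2] = 97/180*1/6 + 19/90*1/6 + 1/4*1/3 = 5/24
  d_3[s_3] = 97/180*1/6 + 19/90*1/3 + 1/4*1/3 = 263/1080
d_3 = (s_1=74/135, s_2=5/24, s_3=263/1080)
  d_4[s_1] = 74/135*2/3 + 5/24*1/2 + 263/1080*1/3 = 3569/6480
  d_4[s_2] = 74/135*1/6 + 5/24*1/6 + 263/1080*1/3 = 1343/6480
  d_4[s_3] = 74/135*1/6 + 5/24*1/3 + 263/1080*1/3 = 98/405
d_4 = (s_1=3569/6480, s_2=1343/6480, s_3=98/405)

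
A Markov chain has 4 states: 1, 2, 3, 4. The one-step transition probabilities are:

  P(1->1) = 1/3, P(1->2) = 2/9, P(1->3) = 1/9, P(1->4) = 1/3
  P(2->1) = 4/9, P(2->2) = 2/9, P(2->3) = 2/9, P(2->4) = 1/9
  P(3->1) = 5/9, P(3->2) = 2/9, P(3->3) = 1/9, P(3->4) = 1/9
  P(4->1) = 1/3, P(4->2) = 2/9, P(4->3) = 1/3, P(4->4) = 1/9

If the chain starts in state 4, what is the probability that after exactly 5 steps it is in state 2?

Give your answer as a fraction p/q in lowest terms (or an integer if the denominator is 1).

Answer: 2/9

Derivation:
Computing P^5 by repeated multiplication:
P^1 =
  1: [1/3, 2/9, 1/9, 1/3]
  2: [4/9, 2/9, 2/9, 1/9]
  3: [5/9, 2/9, 1/9, 1/9]
  4: [1/3, 2/9, 1/3, 1/9]
P^2 =
  1: [31/81, 2/9, 17/81, 5/27]
  2: [11/27, 2/9, 13/81, 17/81]
  3: [31/81, 2/9, 13/81, 19/81]
  4: [35/81, 2/9, 13/81, 5/27]
P^3 =
  1: [295/729, 2/9, 43/243, 143/729]
  2: [287/729, 2/9, 133/729, 49/243]
  3: [287/729, 2/9, 137/729, 143/729]
  4: [287/729, 2/9, 43/243, 151/729]
P^4 =
  1: [869/2187, 2/9, 1177/6561, 1319/6561]
  2: [2615/6561, 2/9, 395/2187, 1303/6561]
  3: [2623/6561, 2/9, 1177/6561, 1303/6561]
  4: [869/2187, 2/9, 1193/6561, 1303/6561]
P^5 =
  1: [23495/59049, 2/9, 10657/59049, 3925/19683]
  2: [7837/19683, 2/9, 10625/59049, 11791/59049]
  3: [23495/59049, 2/9, 10625/59049, 11807/59049]
  4: [23527/59049, 2/9, 10625/59049, 3925/19683]

(P^5)[4 -> 2] = 2/9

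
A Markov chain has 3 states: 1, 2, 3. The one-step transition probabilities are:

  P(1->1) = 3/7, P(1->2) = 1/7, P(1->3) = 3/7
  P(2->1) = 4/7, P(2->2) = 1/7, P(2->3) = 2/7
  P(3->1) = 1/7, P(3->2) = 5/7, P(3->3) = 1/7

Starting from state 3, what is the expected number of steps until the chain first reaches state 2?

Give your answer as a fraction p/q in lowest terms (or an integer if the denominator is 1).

Let h_i = expected steps to first reach 2 from state i.
Boundary: h_2 = 0.
First-step equations for the other states:
  h_1 = 1 + 3/7*h_1 + 1/7*h_2 + 3/7*h_3
  h_3 = 1 + 1/7*h_1 + 5/7*h_2 + 1/7*h_3

Substituting h_2 = 0 and rearranging gives the linear system (I - Q) h = 1:
  [4/7, -3/7] . (h_1, h_3) = 1
  [-1/7, 6/7] . (h_1, h_3) = 1

Solving yields:
  h_1 = 3
  h_3 = 5/3

Starting state is 3, so the expected hitting time is h_3 = 5/3.

Answer: 5/3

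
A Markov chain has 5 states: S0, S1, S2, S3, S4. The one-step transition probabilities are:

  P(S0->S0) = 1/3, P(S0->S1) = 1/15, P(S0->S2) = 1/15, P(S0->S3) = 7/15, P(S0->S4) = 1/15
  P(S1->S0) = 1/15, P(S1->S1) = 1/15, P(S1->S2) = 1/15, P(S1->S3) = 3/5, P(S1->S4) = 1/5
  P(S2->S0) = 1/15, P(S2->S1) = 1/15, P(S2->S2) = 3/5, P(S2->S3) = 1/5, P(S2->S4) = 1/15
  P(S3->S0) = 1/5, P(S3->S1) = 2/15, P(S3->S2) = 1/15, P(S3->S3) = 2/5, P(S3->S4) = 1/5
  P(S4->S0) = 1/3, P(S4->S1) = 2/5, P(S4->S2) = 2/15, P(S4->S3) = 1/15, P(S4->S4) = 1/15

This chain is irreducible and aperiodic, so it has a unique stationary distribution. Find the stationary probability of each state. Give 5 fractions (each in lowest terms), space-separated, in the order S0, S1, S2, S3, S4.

Answer: 2590/12601 3411/25202 2040/12601 9173/25202 1679/12601

Derivation:
The stationary distribution satisfies pi = pi * P, i.e.:
  pi_S0 = 1/3*pi_S0 + 1/15*pi_S1 + 1/15*pi_S2 + 1/5*pi_S3 + 1/3*pi_S4
  pi_S1 = 1/15*pi_S0 + 1/15*pi_S1 + 1/15*pi_S2 + 2/15*pi_S3 + 2/5*pi_S4
  pi_S2 = 1/15*pi_S0 + 1/15*pi_S1 + 3/5*pi_S2 + 1/15*pi_S3 + 2/15*pi_S4
  pi_S3 = 7/15*pi_S0 + 3/5*pi_S1 + 1/5*pi_S2 + 2/5*pi_S3 + 1/15*pi_S4
  pi_S4 = 1/15*pi_S0 + 1/5*pi_S1 + 1/15*pi_S2 + 1/5*pi_S3 + 1/15*pi_S4
with normalization: pi_S0 + pi_S1 + pi_S2 + pi_S3 + pi_S4 = 1.

Using the first 4 balance equations plus normalization, the linear system A*pi = b is:
  [-2/3, 1/15, 1/15, 1/5, 1/3] . pi = 0
  [1/15, -14/15, 1/15, 2/15, 2/5] . pi = 0
  [1/15, 1/15, -2/5, 1/15, 2/15] . pi = 0
  [7/15, 3/5, 1/5, -3/5, 1/15] . pi = 0
  [1, 1, 1, 1, 1] . pi = 1

Solving yields:
  pi_S0 = 2590/12601
  pi_S1 = 3411/25202
  pi_S2 = 2040/12601
  pi_S3 = 9173/25202
  pi_S4 = 1679/12601

Verification (pi * P):
  2590/12601*1/3 + 3411/25202*1/15 + 2040/12601*1/15 + 9173/25202*1/5 + 1679/12601*1/3 = 2590/12601 = pi_S0  (ok)
  2590/12601*1/15 + 3411/25202*1/15 + 2040/12601*1/15 + 9173/25202*2/15 + 1679/12601*2/5 = 3411/25202 = pi_S1  (ok)
  2590/12601*1/15 + 3411/25202*1/15 + 2040/12601*3/5 + 9173/25202*1/15 + 1679/12601*2/15 = 2040/12601 = pi_S2  (ok)
  2590/12601*7/15 + 3411/25202*3/5 + 2040/12601*1/5 + 9173/25202*2/5 + 1679/12601*1/15 = 9173/25202 = pi_S3  (ok)
  2590/12601*1/15 + 3411/25202*1/5 + 2040/12601*1/15 + 9173/25202*1/5 + 1679/12601*1/15 = 1679/12601 = pi_S4  (ok)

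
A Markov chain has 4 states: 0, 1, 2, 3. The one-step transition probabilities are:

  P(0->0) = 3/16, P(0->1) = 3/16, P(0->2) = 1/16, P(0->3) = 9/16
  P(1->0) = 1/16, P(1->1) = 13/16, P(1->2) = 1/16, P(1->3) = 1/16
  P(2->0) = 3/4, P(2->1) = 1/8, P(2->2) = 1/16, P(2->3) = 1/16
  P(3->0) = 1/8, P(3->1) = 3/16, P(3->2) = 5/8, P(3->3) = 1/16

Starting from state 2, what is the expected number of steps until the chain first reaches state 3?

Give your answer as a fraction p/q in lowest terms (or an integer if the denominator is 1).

Answer: 272/55

Derivation:
Let h_i = expected steps to first reach 3 from state i.
Boundary: h_3 = 0.
First-step equations for the other states:
  h_0 = 1 + 3/16*h_0 + 3/16*h_1 + 1/16*h_2 + 9/16*h_3
  h_1 = 1 + 1/16*h_0 + 13/16*h_1 + 1/16*h_2 + 1/16*h_3
  h_2 = 1 + 3/4*h_0 + 1/8*h_1 + 1/16*h_2 + 1/16*h_3

Substituting h_3 = 0 and rearranging gives the linear system (I - Q) h = 1:
  [13/16, -3/16, -1/16] . (h_0, h_1, h_2) = 1
  [-1/16, 3/16, -1/16] . (h_0, h_1, h_2) = 1
  [-3/4, -1/8, 15/16] . (h_0, h_1, h_2) = 1

Solving yields:
  h_0 = 192/55
  h_1 = 448/55
  h_2 = 272/55

Starting state is 2, so the expected hitting time is h_2 = 272/55.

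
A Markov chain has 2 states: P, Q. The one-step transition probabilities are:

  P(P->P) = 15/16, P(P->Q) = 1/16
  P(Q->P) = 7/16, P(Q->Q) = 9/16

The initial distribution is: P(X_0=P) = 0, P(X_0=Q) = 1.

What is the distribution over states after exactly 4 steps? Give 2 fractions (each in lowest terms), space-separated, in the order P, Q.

Propagating the distribution step by step (d_{t+1} = d_t * P):
d_0 = (P=0, Q=1)
  d_1[P] = 0*15/16 + 1*7/16 = 7/16
  d_1[Q] = 0*1/16 + 1*9/16 = 9/16
d_1 = (P=7/16, Q=9/16)
  d_2[P] = 7/16*15/16 + 9/16*7/16 = 21/32
  d_2[Q] = 7/16*1/16 + 9/16*9/16 = 11/32
d_2 = (P=21/32, Q=11/32)
  d_3[P] = 21/32*15/16 + 11/32*7/16 = 49/64
  d_3[Q] = 21/32*1/16 + 11/32*9/16 = 15/64
d_3 = (P=49/64, Q=15/64)
  d_4[P] = 49/64*15/16 + 15/64*7/16 = 105/128
  d_4[Q] = 49/64*1/16 + 15/64*9/16 = 23/128
d_4 = (P=105/128, Q=23/128)

Answer: 105/128 23/128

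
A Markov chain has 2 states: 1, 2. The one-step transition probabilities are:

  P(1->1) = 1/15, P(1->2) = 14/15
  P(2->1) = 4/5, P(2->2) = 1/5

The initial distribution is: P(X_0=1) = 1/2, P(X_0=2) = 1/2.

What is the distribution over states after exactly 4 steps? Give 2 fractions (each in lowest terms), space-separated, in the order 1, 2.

Propagating the distribution step by step (d_{t+1} = d_t * P):
d_0 = (1=1/2, 2=1/2)
  d_1[1] = 1/2*1/15 + 1/2*4/5 = 13/30
  d_1[2] = 1/2*14/15 + 1/2*1/5 = 17/30
d_1 = (1=13/30, 2=17/30)
  d_2[1] = 13/30*1/15 + 17/30*4/5 = 217/450
  d_2[2] = 13/30*14/15 + 17/30*1/5 = 233/450
d_2 = (1=217/450, 2=233/450)
  d_3[1] = 217/450*1/15 + 233/450*4/5 = 3013/6750
  d_3[2] = 217/450*14/15 + 233/450*1/5 = 3737/6750
d_3 = (1=3013/6750, 2=3737/6750)
  d_4[1] = 3013/6750*1/15 + 3737/6750*4/5 = 47857/101250
  d_4[2] = 3013/6750*14/15 + 3737/6750*1/5 = 53393/101250
d_4 = (1=47857/101250, 2=53393/101250)

Answer: 47857/101250 53393/101250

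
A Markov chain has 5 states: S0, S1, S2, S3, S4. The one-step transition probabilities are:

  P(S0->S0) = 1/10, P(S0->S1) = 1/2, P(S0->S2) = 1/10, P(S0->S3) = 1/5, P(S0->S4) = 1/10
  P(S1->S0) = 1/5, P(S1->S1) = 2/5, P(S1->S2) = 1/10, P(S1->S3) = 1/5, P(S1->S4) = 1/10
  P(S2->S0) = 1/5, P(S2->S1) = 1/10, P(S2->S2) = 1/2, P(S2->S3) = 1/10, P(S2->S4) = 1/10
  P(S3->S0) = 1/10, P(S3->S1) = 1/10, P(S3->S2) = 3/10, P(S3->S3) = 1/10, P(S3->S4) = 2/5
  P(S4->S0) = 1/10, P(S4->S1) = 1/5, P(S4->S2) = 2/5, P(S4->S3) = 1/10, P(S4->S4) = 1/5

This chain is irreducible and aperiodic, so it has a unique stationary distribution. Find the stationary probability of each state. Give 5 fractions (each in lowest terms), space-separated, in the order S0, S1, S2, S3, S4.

Answer: 1087/7029 1784/7029 187/639 10/71 101/639

Derivation:
The stationary distribution satisfies pi = pi * P, i.e.:
  pi_S0 = 1/10*pi_S0 + 1/5*pi_S1 + 1/5*pi_S2 + 1/10*pi_S3 + 1/10*pi_S4
  pi_S1 = 1/2*pi_S0 + 2/5*pi_S1 + 1/10*pi_S2 + 1/10*pi_S3 + 1/5*pi_S4
  pi_S2 = 1/10*pi_S0 + 1/10*pi_S1 + 1/2*pi_S2 + 3/10*pi_S3 + 2/5*pi_S4
  pi_S3 = 1/5*pi_S0 + 1/5*pi_S1 + 1/10*pi_S2 + 1/10*pi_S3 + 1/10*pi_S4
  pi_S4 = 1/10*pi_S0 + 1/10*pi_S1 + 1/10*pi_S2 + 2/5*pi_S3 + 1/5*pi_S4
with normalization: pi_S0 + pi_S1 + pi_S2 + pi_S3 + pi_S4 = 1.

Using the first 4 balance equations plus normalization, the linear system A*pi = b is:
  [-9/10, 1/5, 1/5, 1/10, 1/10] . pi = 0
  [1/2, -3/5, 1/10, 1/10, 1/5] . pi = 0
  [1/10, 1/10, -1/2, 3/10, 2/5] . pi = 0
  [1/5, 1/5, 1/10, -9/10, 1/10] . pi = 0
  [1, 1, 1, 1, 1] . pi = 1

Solving yields:
  pi_S0 = 1087/7029
  pi_S1 = 1784/7029
  pi_S2 = 187/639
  pi_S3 = 10/71
  pi_S4 = 101/639

Verification (pi * P):
  1087/7029*1/10 + 1784/7029*1/5 + 187/639*1/5 + 10/71*1/10 + 101/639*1/10 = 1087/7029 = pi_S0  (ok)
  1087/7029*1/2 + 1784/7029*2/5 + 187/639*1/10 + 10/71*1/10 + 101/639*1/5 = 1784/7029 = pi_S1  (ok)
  1087/7029*1/10 + 1784/7029*1/10 + 187/639*1/2 + 10/71*3/10 + 101/639*2/5 = 187/639 = pi_S2  (ok)
  1087/7029*1/5 + 1784/7029*1/5 + 187/639*1/10 + 10/71*1/10 + 101/639*1/10 = 10/71 = pi_S3  (ok)
  1087/7029*1/10 + 1784/7029*1/10 + 187/639*1/10 + 10/71*2/5 + 101/639*1/5 = 101/639 = pi_S4  (ok)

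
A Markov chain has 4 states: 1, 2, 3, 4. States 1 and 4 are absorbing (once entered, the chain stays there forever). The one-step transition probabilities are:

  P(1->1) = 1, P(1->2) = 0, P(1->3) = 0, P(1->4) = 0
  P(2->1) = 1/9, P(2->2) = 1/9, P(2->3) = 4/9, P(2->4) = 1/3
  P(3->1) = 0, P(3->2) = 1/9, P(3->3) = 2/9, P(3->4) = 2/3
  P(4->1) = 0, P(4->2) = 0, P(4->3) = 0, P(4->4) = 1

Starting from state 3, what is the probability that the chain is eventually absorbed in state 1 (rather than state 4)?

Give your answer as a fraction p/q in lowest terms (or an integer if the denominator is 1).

Let a_i = P(absorbed in 1 | start in state i).
Boundary conditions: a_1 = 1, a_4 = 0.
For each transient state i, a_i = sum_j P(i->j) * a_j:
  a_2 = 1/9*a_1 + 1/9*a_2 + 4/9*a_3 + 1/3*a_4
  a_3 = 0*a_1 + 1/9*a_2 + 2/9*a_3 + 2/3*a_4

Substituting a_1 = 1 and a_4 = 0, rearrange to (I - Q) a = r where r[i] = P(i -> 1):
  [8/9, -4/9] . (a_2, a_3) = 1/9
  [-1/9, 7/9] . (a_2, a_3) = 0

Solving yields:
  a_2 = 7/52
  a_3 = 1/52

Starting state is 3, so the absorption probability is a_3 = 1/52.

Answer: 1/52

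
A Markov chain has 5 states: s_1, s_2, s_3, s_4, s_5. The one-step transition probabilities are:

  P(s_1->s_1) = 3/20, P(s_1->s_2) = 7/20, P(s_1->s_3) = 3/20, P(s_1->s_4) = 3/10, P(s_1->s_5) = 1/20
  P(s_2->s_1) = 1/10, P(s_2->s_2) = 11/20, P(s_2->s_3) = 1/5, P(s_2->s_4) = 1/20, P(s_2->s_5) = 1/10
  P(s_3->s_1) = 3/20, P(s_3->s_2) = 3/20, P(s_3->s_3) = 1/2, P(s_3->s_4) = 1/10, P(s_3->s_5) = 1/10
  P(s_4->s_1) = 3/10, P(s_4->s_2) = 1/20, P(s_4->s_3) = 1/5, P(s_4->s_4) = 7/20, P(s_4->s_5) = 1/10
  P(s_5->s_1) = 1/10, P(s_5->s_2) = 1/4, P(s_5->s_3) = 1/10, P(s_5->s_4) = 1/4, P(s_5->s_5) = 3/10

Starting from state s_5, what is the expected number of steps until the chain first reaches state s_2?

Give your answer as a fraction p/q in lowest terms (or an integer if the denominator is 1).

Let h_i = expected steps to first reach s_2 from state i.
Boundary: h_s_2 = 0.
First-step equations for the other states:
  h_s_1 = 1 + 3/20*h_s_1 + 7/20*h_s_2 + 3/20*h_s_3 + 3/10*h_s_4 + 1/20*h_s_5
  h_s_3 = 1 + 3/20*h_s_1 + 3/20*h_s_2 + 1/2*h_s_3 + 1/10*h_s_4 + 1/10*h_s_5
  h_s_4 = 1 + 3/10*h_s_1 + 1/20*h_s_2 + 1/5*h_s_3 + 7/20*h_s_4 + 1/10*h_s_5
  h_s_5 = 1 + 1/10*h_s_1 + 1/4*h_s_2 + 1/10*h_s_3 + 1/4*h_s_4 + 3/10*h_s_5

Substituting h_s_2 = 0 and rearranging gives the linear system (I - Q) h = 1:
  [17/20, -3/20, -3/10, -1/20] . (h_s_1, h_s_3, h_s_4, h_s_5) = 1
  [-3/20, 1/2, -1/10, -1/10] . (h_s_1, h_s_3, h_s_4, h_s_5) = 1
  [-3/10, -1/5, 13/20, -1/10] . (h_s_1, h_s_3, h_s_4, h_s_5) = 1
  [-1/10, -1/10, -1/4, 7/10] . (h_s_1, h_s_3, h_s_4, h_s_5) = 1

Solving yields:
  h_s_1 = 37940/8103
  h_s_3 = 15340/2701
  h_s_4 = 50540/8103
  h_s_5 = 41620/8103

Starting state is s_5, so the expected hitting time is h_s_5 = 41620/8103.

Answer: 41620/8103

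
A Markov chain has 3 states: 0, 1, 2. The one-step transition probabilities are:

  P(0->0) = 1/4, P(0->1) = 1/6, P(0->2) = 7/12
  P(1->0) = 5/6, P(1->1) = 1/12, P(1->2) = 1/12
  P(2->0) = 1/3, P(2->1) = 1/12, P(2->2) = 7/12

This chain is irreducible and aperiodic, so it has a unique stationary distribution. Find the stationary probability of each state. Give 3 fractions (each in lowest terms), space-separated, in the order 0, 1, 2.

Answer: 9/25 17/150 79/150

Derivation:
The stationary distribution satisfies pi = pi * P, i.e.:
  pi_0 = 1/4*pi_0 + 5/6*pi_1 + 1/3*pi_2
  pi_1 = 1/6*pi_0 + 1/12*pi_1 + 1/12*pi_2
  pi_2 = 7/12*pi_0 + 1/12*pi_1 + 7/12*pi_2
with normalization: pi_0 + pi_1 + pi_2 = 1.

Using the first 2 balance equations plus normalization, the linear system A*pi = b is:
  [-3/4, 5/6, 1/3] . pi = 0
  [1/6, -11/12, 1/12] . pi = 0
  [1, 1, 1] . pi = 1

Solving yields:
  pi_0 = 9/25
  pi_1 = 17/150
  pi_2 = 79/150

Verification (pi * P):
  9/25*1/4 + 17/150*5/6 + 79/150*1/3 = 9/25 = pi_0  (ok)
  9/25*1/6 + 17/150*1/12 + 79/150*1/12 = 17/150 = pi_1  (ok)
  9/25*7/12 + 17/150*1/12 + 79/150*7/12 = 79/150 = pi_2  (ok)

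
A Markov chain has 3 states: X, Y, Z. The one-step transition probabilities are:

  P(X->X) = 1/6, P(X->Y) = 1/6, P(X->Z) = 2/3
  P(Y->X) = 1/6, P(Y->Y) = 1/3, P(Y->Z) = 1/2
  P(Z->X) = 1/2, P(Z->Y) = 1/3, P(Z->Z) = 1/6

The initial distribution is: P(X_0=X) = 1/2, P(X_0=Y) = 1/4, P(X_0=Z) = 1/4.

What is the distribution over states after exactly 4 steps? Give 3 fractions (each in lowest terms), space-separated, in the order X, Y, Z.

Answer: 67/216 41/144 175/432

Derivation:
Propagating the distribution step by step (d_{t+1} = d_t * P):
d_0 = (X=1/2, Y=1/4, Z=1/4)
  d_1[X] = 1/2*1/6 + 1/4*1/6 + 1/4*1/2 = 1/4
  d_1[Y] = 1/2*1/6 + 1/4*1/3 + 1/4*1/3 = 1/4
  d_1[Z] = 1/2*2/3 + 1/4*1/2 + 1/4*1/6 = 1/2
d_1 = (X=1/4, Y=1/4, Z=1/2)
  d_2[X] = 1/4*1/6 + 1/4*1/6 + 1/2*1/2 = 1/3
  d_2[Y] = 1/4*1/6 + 1/4*1/3 + 1/2*1/3 = 7/24
  d_2[Z] = 1/4*2/3 + 1/4*1/2 + 1/2*1/6 = 3/8
d_2 = (X=1/3, Y=7/24, Z=3/8)
  d_3[X] = 1/3*1/6 + 7/24*1/6 + 3/8*1/2 = 7/24
  d_3[Y] = 1/3*1/6 + 7/24*1/3 + 3/8*1/3 = 5/18
  d_3[Z] = 1/3*2/3 + 7/24*1/2 + 3/8*1/6 = 31/72
d_3 = (X=7/24, Y=5/18, Z=31/72)
  d_4[X] = 7/24*1/6 + 5/18*1/6 + 31/72*1/2 = 67/216
  d_4[Y] = 7/24*1/6 + 5/18*1/3 + 31/72*1/3 = 41/144
  d_4[Z] = 7/24*2/3 + 5/18*1/2 + 31/72*1/6 = 175/432
d_4 = (X=67/216, Y=41/144, Z=175/432)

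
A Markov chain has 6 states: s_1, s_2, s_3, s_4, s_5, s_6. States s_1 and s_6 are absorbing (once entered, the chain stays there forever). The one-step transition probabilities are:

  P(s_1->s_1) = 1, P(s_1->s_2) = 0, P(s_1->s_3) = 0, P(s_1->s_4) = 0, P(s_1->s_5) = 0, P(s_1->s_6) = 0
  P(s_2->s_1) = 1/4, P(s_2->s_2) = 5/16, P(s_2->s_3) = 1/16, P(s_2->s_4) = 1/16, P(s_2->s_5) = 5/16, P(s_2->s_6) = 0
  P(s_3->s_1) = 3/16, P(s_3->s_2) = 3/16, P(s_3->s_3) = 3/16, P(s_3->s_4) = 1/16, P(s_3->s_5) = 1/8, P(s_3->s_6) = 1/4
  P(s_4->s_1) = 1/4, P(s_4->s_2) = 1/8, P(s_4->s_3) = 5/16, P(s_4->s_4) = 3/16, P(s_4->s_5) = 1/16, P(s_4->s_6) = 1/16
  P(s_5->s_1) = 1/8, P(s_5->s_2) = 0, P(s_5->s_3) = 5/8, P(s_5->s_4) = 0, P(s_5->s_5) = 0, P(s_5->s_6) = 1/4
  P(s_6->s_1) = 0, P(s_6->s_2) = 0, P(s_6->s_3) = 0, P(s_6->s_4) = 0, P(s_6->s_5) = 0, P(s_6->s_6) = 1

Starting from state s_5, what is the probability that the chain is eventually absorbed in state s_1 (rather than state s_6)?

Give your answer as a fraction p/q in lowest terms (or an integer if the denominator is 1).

Let a_i = P(absorbed in s_1 | start in state i).
Boundary conditions: a_s_1 = 1, a_s_6 = 0.
For each transient state i, a_i = sum_j P(i->j) * a_j:
  a_s_2 = 1/4*a_s_1 + 5/16*a_s_2 + 1/16*a_s_3 + 1/16*a_s_4 + 5/16*a_s_5 + 0*a_s_6
  a_s_3 = 3/16*a_s_1 + 3/16*a_s_2 + 3/16*a_s_3 + 1/16*a_s_4 + 1/8*a_s_5 + 1/4*a_s_6
  a_s_4 = 1/4*a_s_1 + 1/8*a_s_2 + 5/16*a_s_3 + 3/16*a_s_4 + 1/16*a_s_5 + 1/16*a_s_6
  a_s_5 = 1/8*a_s_1 + 0*a_s_2 + 5/8*a_s_3 + 0*a_s_4 + 0*a_s_5 + 1/4*a_s_6

Substituting a_s_1 = 1 and a_s_6 = 0, rearrange to (I - Q) a = r where r[i] = P(i -> s_1):
  [11/16, -1/16, -1/16, -5/16] . (a_s_2, a_s_3, a_s_4, a_s_5) = 1/4
  [-3/16, 13/16, -1/16, -1/8] . (a_s_2, a_s_3, a_s_4, a_s_5) = 3/16
  [-1/8, -5/16, 13/16, -1/16] . (a_s_2, a_s_3, a_s_4, a_s_5) = 1/4
  [0, -5/8, 0, 1] . (a_s_2, a_s_3, a_s_4, a_s_5) = 1/8

Solving yields:
  a_s_2 = 7508/11271
  a_s_3 = 5645/11271
  a_s_4 = 422/663
  a_s_5 = 4937/11271

Starting state is s_5, so the absorption probability is a_s_5 = 4937/11271.

Answer: 4937/11271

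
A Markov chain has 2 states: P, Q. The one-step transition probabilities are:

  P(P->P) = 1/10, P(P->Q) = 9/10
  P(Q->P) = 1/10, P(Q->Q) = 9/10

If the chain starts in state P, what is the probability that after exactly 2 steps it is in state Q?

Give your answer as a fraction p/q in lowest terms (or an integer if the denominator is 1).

Computing P^2 by repeated multiplication:
P^1 =
  P: [1/10, 9/10]
  Q: [1/10, 9/10]
P^2 =
  P: [1/10, 9/10]
  Q: [1/10, 9/10]

(P^2)[P -> Q] = 9/10

Answer: 9/10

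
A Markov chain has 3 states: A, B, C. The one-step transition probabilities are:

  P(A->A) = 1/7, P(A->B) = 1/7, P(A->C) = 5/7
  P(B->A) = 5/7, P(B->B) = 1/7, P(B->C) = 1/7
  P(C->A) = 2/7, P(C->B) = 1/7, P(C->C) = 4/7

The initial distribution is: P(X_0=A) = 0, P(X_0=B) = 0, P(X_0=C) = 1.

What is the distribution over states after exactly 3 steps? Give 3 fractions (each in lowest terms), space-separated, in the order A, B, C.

Propagating the distribution step by step (d_{t+1} = d_t * P):
d_0 = (A=0, B=0, C=1)
  d_1[A] = 0*1/7 + 0*5/7 + 1*2/7 = 2/7
  d_1[B] = 0*1/7 + 0*1/7 + 1*1/7 = 1/7
  d_1[C] = 0*5/7 + 0*1/7 + 1*4/7 = 4/7
d_1 = (A=2/7, B=1/7, C=4/7)
  d_2[A] = 2/7*1/7 + 1/7*5/7 + 4/7*2/7 = 15/49
  d_2[B] = 2/7*1/7 + 1/7*1/7 + 4/7*1/7 = 1/7
  d_2[C] = 2/7*5/7 + 1/7*1/7 + 4/7*4/7 = 27/49
d_2 = (A=15/49, B=1/7, C=27/49)
  d_3[A] = 15/49*1/7 + 1/7*5/7 + 27/49*2/7 = 104/343
  d_3[B] = 15/49*1/7 + 1/7*1/7 + 27/49*1/7 = 1/7
  d_3[C] = 15/49*5/7 + 1/7*1/7 + 27/49*4/7 = 190/343
d_3 = (A=104/343, B=1/7, C=190/343)

Answer: 104/343 1/7 190/343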